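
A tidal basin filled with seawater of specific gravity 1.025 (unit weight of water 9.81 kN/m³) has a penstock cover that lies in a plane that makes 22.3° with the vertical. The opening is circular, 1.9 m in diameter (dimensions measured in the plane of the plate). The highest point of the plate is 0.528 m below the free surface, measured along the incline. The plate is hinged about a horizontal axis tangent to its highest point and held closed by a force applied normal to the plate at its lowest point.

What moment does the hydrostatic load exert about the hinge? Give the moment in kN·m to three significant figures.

M ≈ 43.0 kN·m

γ = 1.025 × 9.81 = 10.05525 kN/m³.
The plate makes 22.3° with the vertical, i.e. θ = 90° − 22.3° = 67.7° to the horizontal. Measuring y along the incline from the free-surface line, vertical depth h = y·sinθ with sinθ = 0.925210.
The centroid is at the centre, 0.95 m below the top of the plate, so y_c = 0.528 + 0.95 = 1.478 m and h_c = 1.478 × 0.925210 = 1.36746 m.
A = π(0.95)² = 2.83529 m².
Resultant F = γ·h_c·A = 10.05525 × 1.36746 × 2.83529 = 38.9857 kN.
I_c = πr⁴/4 = π × 0.95⁴/4 = 0.639712 m⁴.
Centre of pressure: y_p = y_c + I_c/(y_c·A) = 1.478 + 0.639712/(1.478 × 2.83529) = 1.478 + 0.152656 = 1.63066 m along the plane.
The resultant acts 0.95 + 0.152656 = 1.10266 m (along the plate) below the hinge at the top edge, so the moment about the hinge is M = F × 1.10266 = 38.9857 × 1.10266 = 42.988 kN·m.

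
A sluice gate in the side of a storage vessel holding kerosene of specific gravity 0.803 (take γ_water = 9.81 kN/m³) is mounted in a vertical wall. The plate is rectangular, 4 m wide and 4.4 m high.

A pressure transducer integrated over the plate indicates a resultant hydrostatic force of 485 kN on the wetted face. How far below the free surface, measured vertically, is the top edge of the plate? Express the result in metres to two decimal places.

γ = 0.803 × 9.81 = 7.87743 kN/m³.
A = 4 × 4.4 = 17.6 m².
From F = γ·h_c·A, the centroid depth is h_c = 485/(7.87743 × 17.6) = 3.4982 m.
The centroid lies 4.4/2 = 2.2 m below the top edge, so the top edge sits at h_top = 3.4982 − 2.2 = 1.2982 m below the surface.

d_top ≈ 1.30 m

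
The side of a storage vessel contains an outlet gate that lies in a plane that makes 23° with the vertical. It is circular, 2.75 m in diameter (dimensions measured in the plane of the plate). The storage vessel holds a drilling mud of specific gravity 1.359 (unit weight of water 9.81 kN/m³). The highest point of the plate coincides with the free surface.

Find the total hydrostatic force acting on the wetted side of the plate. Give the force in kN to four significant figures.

γ = 1.359 × 9.81 = 13.33179 kN/m³.
The plate makes 23° with the vertical, i.e. θ = 90° − 23° = 67° to the horizontal. Measuring y along the incline from the free-surface line, vertical depth h = y·sinθ with sinθ = 0.920505.
The centroid is at the centre, 1.375 m below the top of the plate, so y_c = 1.375 m and h_c = 1.375 × 0.920505 = 1.26569 m.
A = π(1.375)² = 5.93957 m².
Resultant F = γ·h_c·A = 13.33179 × 1.26569 × 5.93957 = 100.224 kN.

F ≈ 100.2 kN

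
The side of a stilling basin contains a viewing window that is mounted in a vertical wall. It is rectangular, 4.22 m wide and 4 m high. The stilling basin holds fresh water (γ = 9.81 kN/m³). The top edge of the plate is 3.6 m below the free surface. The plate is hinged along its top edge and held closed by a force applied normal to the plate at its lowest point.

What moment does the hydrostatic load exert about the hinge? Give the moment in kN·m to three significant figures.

M ≈ 2080 kN·m

γ = 9.81 kN/m³.
The centroid lies 4/2 = 2 m below the top edge, so the centroid depth is h_c = 3.6 + 2 = 5.6 m.
A = 4.22 × 4 = 16.88 m².
Resultant F = γ·h_c·A = 9.81 × 5.6 × 16.88 = 927.32 kN.
I_c = b·h³/12 = 4.22 × 4³/12 = 22.5067 m⁴.
Centre of pressure: y_p = y_c + I_c/(y_c·A) = 5.6 + 22.5067/(5.6 × 16.88) = 5.6 + 0.238096 = 5.8381 m along the plane.
The resultant acts 2 + 0.238096 = 2.2381 m (along the plate) below the hinge at the top edge, so the moment about the hinge is M = F × 2.2381 = 927.32 × 2.2381 = 2075.43 kN·m.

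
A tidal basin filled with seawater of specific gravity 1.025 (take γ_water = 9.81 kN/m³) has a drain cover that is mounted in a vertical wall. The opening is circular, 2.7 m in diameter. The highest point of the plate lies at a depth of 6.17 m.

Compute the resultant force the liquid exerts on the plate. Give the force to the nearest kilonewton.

F ≈ 433 kN

γ = 1.025 × 9.81 = 10.05525 kN/m³.
The centroid is at the centre, 1.35 m below the top of the plate, so the centroid depth is h_c = 6.17 + 1.35 = 7.52 m.
A = π(1.35)² = 5.72555 m².
Resultant F = γ·h_c·A = 10.05525 × 7.52 × 5.72555 = 432.94 kN.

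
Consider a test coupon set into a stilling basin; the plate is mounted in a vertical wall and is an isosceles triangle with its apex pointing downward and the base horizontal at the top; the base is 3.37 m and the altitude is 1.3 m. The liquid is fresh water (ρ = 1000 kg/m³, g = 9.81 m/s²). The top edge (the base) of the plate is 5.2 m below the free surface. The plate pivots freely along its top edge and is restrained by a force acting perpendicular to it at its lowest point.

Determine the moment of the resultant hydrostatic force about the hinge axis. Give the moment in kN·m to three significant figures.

γ = ρg = 1000 × 9.81 = 9810 N/m³ = 9.81 kN/m³.
With the apex down, the centroid sits h/3 = 1.3/3 = 0.433333 m below the base (the top edge), so the centroid depth is h_c = 5.2 + 0.433333 = 5.63333 m.
A = ½ × 3.37 × 1.3 = 2.1905 m².
Resultant F = γ·h_c·A = 9.81 × 5.63333 × 2.1905 = 121.054 kN.
I_c = b·h³/36 = 3.37 × 1.3³/36 = 0.205664 m⁴.
Centre of pressure: y_p = y_c + I_c/(y_c·A) = 5.63333 + 0.205664/(5.63333 × 2.1905) = 5.63333 + 0.0166667 = 5.65 m along the plane.
The resultant acts 0.433333 + 0.0166667 = 0.45 m (along the plate) below the hinge at the top edge, so the moment about the hinge is M = F × 0.45 = 121.054 × 0.45 = 54.4743 kN·m.

M ≈ 54.5 kN·m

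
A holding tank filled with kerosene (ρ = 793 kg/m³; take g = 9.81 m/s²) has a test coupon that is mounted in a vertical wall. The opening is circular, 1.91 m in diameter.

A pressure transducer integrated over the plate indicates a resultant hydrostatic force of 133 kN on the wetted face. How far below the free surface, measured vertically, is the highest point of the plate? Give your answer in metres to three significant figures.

d_top ≈ 5.01 m

γ = ρg = 793 × 9.81 / 1000 = 7.77933 kN/m³.
A = π(0.955)² = 2.86521 m².
From F = γ·h_c·A, the centroid depth is h_c = 133/(7.77933 × 2.86521) = 5.96696 m.
The centroid is at the centre, 0.955 m below the top of the plate, so the highest point sits at h_top = 5.96696 − 0.955 = 5.01196 m below the surface.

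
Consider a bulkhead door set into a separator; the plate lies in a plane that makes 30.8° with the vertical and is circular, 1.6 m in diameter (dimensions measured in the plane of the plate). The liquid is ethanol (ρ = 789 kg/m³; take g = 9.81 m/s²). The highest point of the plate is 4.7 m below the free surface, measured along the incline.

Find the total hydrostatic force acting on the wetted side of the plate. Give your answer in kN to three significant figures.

F ≈ 73.5 kN

γ = ρg = 789 × 9.81 / 1000 = 7.74009 kN/m³.
The plate makes 30.8° with the vertical, i.e. θ = 90° − 30.8° = 59.2° to the horizontal. Measuring y along the incline from the free-surface line, vertical depth h = y·sinθ with sinθ = 0.858960.
The centroid is at the centre, 0.8 m below the top of the plate, so y_c = 4.7 + 0.8 = 5.5 m and h_c = 5.5 × 0.858960 = 4.72428 m.
A = π(0.8)² = 2.01062 m².
Resultant F = γ·h_c·A = 7.74009 × 4.72428 × 2.01062 = 73.521 kN.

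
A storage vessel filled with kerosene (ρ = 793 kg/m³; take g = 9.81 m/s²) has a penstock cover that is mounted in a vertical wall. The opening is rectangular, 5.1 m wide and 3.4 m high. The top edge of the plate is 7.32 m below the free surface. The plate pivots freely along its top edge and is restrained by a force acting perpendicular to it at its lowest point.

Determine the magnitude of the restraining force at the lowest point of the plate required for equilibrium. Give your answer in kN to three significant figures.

P ≈ 647 kN

γ = ρg = 793 × 9.81 / 1000 = 7.77933 kN/m³.
The centroid lies 3.4/2 = 1.7 m below the top edge, so the centroid depth is h_c = 7.32 + 1.7 = 9.02 m.
A = 5.1 × 3.4 = 17.34 m².
Resultant F = γ·h_c·A = 7.77933 × 9.02 × 17.34 = 1216.74 kN.
I_c = b·h³/12 = 5.1 × 3.4³/12 = 16.7042 m⁴.
Centre of pressure: y_p = y_c + I_c/(y_c·A) = 9.02 + 16.7042/(9.02 × 17.34) = 9.02 + 0.1068 = 9.1268 m along the plane.
The resultant acts 1.7 + 0.1068 = 1.8068 m (along the plate) below the hinge at the top edge, so the moment about the hinge is M = F × 1.8068 = 1216.74 × 1.8068 = 2198.41 kN·m.
A normal force at the bottom, 3.4 m from the hinge, must supply this moment: P = 2198.41/3.4 = 646.591 kN.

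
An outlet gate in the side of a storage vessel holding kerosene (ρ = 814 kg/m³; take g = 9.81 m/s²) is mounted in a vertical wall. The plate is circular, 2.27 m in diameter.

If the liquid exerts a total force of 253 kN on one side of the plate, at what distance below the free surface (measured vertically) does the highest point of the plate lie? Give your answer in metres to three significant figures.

d_top ≈ 6.69 m

γ = ρg = 814 × 9.81 / 1000 = 7.98534 kN/m³.
A = π(1.135)² = 4.04708 m².
From F = γ·h_c·A, the centroid depth is h_c = 253/(7.98534 × 4.04708) = 7.82862 m.
The centroid is at the centre, 1.135 m below the top of the plate, so the highest point sits at h_top = 7.82862 − 1.135 = 6.69362 m below the surface.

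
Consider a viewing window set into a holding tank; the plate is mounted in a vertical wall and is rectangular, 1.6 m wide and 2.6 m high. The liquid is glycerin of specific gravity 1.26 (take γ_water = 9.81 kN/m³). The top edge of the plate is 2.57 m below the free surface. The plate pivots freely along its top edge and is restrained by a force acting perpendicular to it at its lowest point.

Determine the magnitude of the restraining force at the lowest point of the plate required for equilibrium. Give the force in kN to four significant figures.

γ = 1.26 × 9.81 = 12.3606 kN/m³.
The centroid lies 2.6/2 = 1.3 m below the top edge, so the centroid depth is h_c = 2.57 + 1.3 = 3.87 m.
A = 1.6 × 2.6 = 4.16 m².
Resultant F = γ·h_c·A = 12.3606 × 3.87 × 4.16 = 198.996 kN.
I_c = b·h³/12 = 1.6 × 2.6³/12 = 2.34347 m⁴.
Centre of pressure: y_p = y_c + I_c/(y_c·A) = 3.87 + 2.34347/(3.87 × 4.16) = 3.87 + 0.145564 = 4.01556 m along the plane.
The resultant acts 1.3 + 0.145564 = 1.44556 m (along the plate) below the hinge at the top edge, so the moment about the hinge is M = F × 1.44556 = 198.996 × 1.44556 = 287.661 kN·m.
A normal force at the bottom, 2.6 m from the hinge, must supply this moment: P = 287.661/2.6 = 110.639 kN.

P ≈ 110.6 kN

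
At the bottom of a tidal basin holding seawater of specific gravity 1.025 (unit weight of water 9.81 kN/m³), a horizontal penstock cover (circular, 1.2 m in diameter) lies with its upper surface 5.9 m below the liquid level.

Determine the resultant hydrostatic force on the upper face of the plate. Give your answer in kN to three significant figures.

F ≈ 67.1 kN

γ = 1.025 × 9.81 = 10.05525 kN/m³.
The plate is horizontal, so pressure is uniform at p = γ·h = 10.05525 × 5.9 = 59.326 kN/m².
A = π(0.6)² = 1.13097 m².
F = p·A = 59.326 × 1.13097 = 67.0959 kN.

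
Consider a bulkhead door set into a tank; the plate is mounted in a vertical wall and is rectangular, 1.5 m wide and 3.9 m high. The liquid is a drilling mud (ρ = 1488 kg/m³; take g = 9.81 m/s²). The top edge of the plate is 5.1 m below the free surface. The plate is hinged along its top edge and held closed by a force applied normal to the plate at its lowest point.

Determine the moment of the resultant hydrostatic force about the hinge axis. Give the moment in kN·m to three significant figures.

M ≈ 1280 kN·m

γ = ρg = 1488 × 9.81 / 1000 = 14.59728 kN/m³.
The centroid lies 3.9/2 = 1.95 m below the top edge, so the centroid depth is h_c = 5.1 + 1.95 = 7.05 m.
A = 1.5 × 3.9 = 5.85 m².
Resultant F = γ·h_c·A = 14.59728 × 7.05 × 5.85 = 602.028 kN.
I_c = b·h³/12 = 1.5 × 3.9³/12 = 7.41487 m⁴.
Centre of pressure: y_p = y_c + I_c/(y_c·A) = 7.05 + 7.41487/(7.05 × 5.85) = 7.05 + 0.179787 = 7.22979 m along the plane.
The resultant acts 1.95 + 0.179787 = 2.12979 m (along the plate) below the hinge at the top edge, so the moment about the hinge is M = F × 2.12979 = 602.028 × 2.12979 = 1282.19 kN·m.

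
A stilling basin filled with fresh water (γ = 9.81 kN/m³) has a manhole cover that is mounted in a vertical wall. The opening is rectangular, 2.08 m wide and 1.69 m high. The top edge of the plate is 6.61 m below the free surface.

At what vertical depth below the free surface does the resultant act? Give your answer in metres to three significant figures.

h_p = 7.49 m

γ = 9.81 kN/m³.
The centroid lies 1.69/2 = 0.845 m below the top edge, so the centroid depth is h_c = 6.61 + 0.845 = 7.455 m.
A = 2.08 × 1.69 = 3.5152 m².
Resultant F = γ·h_c·A = 9.81 × 7.455 × 3.5152 = 257.079 kN.
I_c = b·h³/12 = 2.08 × 1.69³/12 = 0.836647 m⁴.
Centre of pressure: y_p = y_c + I_c/(y_c·A) = 7.455 + 0.836647/(7.455 × 3.5152) = 7.455 + 0.031926 = 7.48693 m along the plane.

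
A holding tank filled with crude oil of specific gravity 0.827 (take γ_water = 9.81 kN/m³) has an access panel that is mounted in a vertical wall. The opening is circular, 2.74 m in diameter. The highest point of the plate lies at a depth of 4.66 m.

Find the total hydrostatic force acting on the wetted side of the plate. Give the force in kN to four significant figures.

F ≈ 288.5 kN

γ = 0.827 × 9.81 = 8.11287 kN/m³.
The centroid is at the centre, 1.37 m below the top of the plate, so the centroid depth is h_c = 4.66 + 1.37 = 6.03 m.
A = π(1.37)² = 5.89646 m².
Resultant F = γ·h_c·A = 8.11287 × 6.03 × 5.89646 = 288.458 kN.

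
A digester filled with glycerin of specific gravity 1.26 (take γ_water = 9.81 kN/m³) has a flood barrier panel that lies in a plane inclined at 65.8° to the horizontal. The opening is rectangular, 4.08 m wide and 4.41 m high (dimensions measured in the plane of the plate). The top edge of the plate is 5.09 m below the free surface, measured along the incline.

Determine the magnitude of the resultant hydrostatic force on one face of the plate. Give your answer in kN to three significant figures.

F ≈ 1480 kN

γ = 1.26 × 9.81 = 12.3606 kN/m³.
Let θ = 65.8° be the plate's angle to the horizontal; measure y along the incline from where the plane meets the free surface. Vertical depth h = y·sinθ with sinθ = 0.912120.
The centroid lies 4.41/2 = 2.205 m below the top edge, so y_c = 5.09 + 2.205 = 7.295 m and h_c = 7.295 × 0.912120 = 6.65392 m.
A = 4.08 × 4.41 = 17.9928 m².
Resultant F = γ·h_c·A = 12.3606 × 6.65392 × 17.9928 = 1479.84 kN.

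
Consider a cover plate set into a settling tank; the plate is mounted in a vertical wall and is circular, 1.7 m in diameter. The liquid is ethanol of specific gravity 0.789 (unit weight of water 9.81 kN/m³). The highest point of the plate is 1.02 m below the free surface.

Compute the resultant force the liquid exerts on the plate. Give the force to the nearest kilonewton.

F ≈ 33 kN

γ = 0.789 × 9.81 = 7.74009 kN/m³.
The centroid is at the centre, 0.85 m below the top of the plate, so the centroid depth is h_c = 1.02 + 0.85 = 1.87 m.
A = π(0.85)² = 2.2698 m².
Resultant F = γ·h_c·A = 7.74009 × 1.87 × 2.2698 = 32.853 kN.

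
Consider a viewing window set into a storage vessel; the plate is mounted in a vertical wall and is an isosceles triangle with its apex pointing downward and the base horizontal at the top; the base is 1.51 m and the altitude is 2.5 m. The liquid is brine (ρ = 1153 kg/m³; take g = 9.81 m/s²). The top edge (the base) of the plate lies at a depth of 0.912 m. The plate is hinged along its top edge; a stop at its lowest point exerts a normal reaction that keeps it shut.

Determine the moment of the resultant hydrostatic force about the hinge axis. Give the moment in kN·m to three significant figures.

γ = ρg = 1153 × 9.81 / 1000 = 11.31093 kN/m³.
With the apex down, the centroid sits h/3 = 2.5/3 = 0.833333 m below the base (the top edge), so the centroid depth is h_c = 0.912 + 0.833333 = 1.74533 m.
A = ½ × 1.51 × 2.5 = 1.8875 m².
Resultant F = γ·h_c·A = 11.31093 × 1.74533 × 1.8875 = 37.2617 kN.
I_c = b·h³/36 = 1.51 × 2.5³/36 = 0.655382 m⁴.
Centre of pressure: y_p = y_c + I_c/(y_c·A) = 1.74533 + 0.655382/(1.74533 × 1.8875) = 1.74533 + 0.198944 = 1.94427 m along the plane.
The resultant acts 0.833333 + 0.198944 = 1.03228 m (along the plate) below the hinge at the top edge, so the moment about the hinge is M = F × 1.03228 = 37.2617 × 1.03228 = 38.4645 kN·m.

M ≈ 38.5 kN·m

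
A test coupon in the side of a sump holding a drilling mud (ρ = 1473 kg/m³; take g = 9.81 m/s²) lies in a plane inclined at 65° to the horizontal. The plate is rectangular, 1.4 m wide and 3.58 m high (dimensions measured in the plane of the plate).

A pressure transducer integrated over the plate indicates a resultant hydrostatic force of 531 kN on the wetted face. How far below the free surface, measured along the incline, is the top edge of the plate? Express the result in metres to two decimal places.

y_top ≈ 6.30 m

γ = ρg = 1473 × 9.81 / 1000 = 14.45013 kN/m³.
A = 1.4 × 3.58 = 5.012 m².
From F = γ·h_c·A, the centroid depth is h_c = 531/(14.45013 × 5.012) = 7.33182 m.
Let θ = 65° be the plate's angle to the horizontal; measure y along the incline from where the plane meets the free surface. Vertical depth h = y·sinθ with sinθ = 0.906308.
Along the incline, y_c = h_c/sinθ = 7.33182/0.906308 = 8.08977 m.
The centroid lies 3.58/2 = 1.79 m below the top edge, so the top edge sits at y_top = 8.08977 − 1.79 = 6.29977 m along the incline.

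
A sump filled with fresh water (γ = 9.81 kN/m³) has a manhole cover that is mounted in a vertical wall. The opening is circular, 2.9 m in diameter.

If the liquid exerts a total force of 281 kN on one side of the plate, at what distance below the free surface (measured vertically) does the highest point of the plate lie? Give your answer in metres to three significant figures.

γ = 9.81 kN/m³.
A = π(1.45)² = 6.6052 m².
From F = γ·h_c·A, the centroid depth is h_c = 281/(9.81 × 6.6052) = 4.33662 m.
The centroid is at the centre, 1.45 m below the top of the plate, so the highest point sits at h_top = 4.33662 − 1.45 = 2.88662 m below the surface.

d_top ≈ 2.89 m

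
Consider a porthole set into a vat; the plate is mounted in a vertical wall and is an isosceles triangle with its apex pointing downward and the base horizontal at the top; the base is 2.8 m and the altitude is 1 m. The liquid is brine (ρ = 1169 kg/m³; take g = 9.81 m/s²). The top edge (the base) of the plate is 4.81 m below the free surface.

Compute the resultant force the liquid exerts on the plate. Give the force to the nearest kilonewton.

γ = ρg = 1169 × 9.81 / 1000 = 11.46789 kN/m³.
With the apex down, the centroid sits h/3 = 1/3 = 0.333333 m below the base (the top edge), so the centroid depth is h_c = 4.81 + 0.333333 = 5.14333 m.
A = ½ × 2.8 × 1 = 1.4 m².
Resultant F = γ·h_c·A = 11.46789 × 5.14333 × 1.4 = 82.5764 kN.

F ≈ 83 kN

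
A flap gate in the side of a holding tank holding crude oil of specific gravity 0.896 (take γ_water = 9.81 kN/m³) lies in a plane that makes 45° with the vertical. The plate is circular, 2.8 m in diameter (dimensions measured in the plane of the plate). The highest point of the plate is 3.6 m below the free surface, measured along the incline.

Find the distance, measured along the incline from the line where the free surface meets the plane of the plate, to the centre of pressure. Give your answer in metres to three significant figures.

y_p = 5.10 m

γ = 0.896 × 9.81 = 8.78976 kN/m³.
The plate makes 45° with the vertical, i.e. θ = 90° − 45° = 45° to the horizontal. Measuring y along the incline from the free-surface line, vertical depth h = y·sinθ with sinθ = 0.707107.
The centroid is at the centre, 1.4 m below the top of the plate, so y_c = 3.6 + 1.4 = 5 m and h_c = 5 × 0.707107 = 3.53554 m.
A = π(1.4)² = 6.15752 m².
Resultant F = γ·h_c·A = 8.78976 × 3.53554 × 6.15752 = 191.354 kN.
I_c = πr⁴/4 = π × 1.4⁴/4 = 3.01719 m⁴.
Centre of pressure: y_p = y_c + I_c/(y_c·A) = 5 + 3.01719/(5 × 6.15752) = 5 + 0.0980002 = 5.098 m along the plane.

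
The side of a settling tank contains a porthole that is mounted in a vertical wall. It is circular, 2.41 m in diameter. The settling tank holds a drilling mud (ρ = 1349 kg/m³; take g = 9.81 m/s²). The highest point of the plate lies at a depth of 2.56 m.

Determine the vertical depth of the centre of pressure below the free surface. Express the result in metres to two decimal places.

γ = ρg = 1349 × 9.81 / 1000 = 13.23369 kN/m³.
The centroid is at the centre, 1.205 m below the top of the plate, so the centroid depth is h_c = 2.56 + 1.205 = 3.765 m.
A = π(1.205)² = 4.56167 m².
Resultant F = γ·h_c·A = 13.23369 × 3.765 × 4.56167 = 227.284 kN.
I_c = πr⁴/4 = π × 1.205⁴/4 = 1.65592 m⁴.
Centre of pressure: y_p = y_c + I_c/(y_c·A) = 3.765 + 1.65592/(3.765 × 4.56167) = 3.765 + 0.0964163 = 3.86142 m along the plane.

h_p = 3.86 m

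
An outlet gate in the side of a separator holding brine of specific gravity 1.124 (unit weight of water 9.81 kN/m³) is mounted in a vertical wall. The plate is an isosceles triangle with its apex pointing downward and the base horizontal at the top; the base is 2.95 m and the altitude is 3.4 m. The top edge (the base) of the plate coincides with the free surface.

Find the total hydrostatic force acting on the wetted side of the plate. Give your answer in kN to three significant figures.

γ = 1.124 × 9.81 = 11.02644 kN/m³.
With the apex down, the centroid sits h/3 = 3.4/3 = 1.13333 m below the base (the top edge), so the centroid depth is h_c = 1.13333 m.
A = ½ × 2.95 × 3.4 = 5.015 m².
Resultant F = γ·h_c·A = 11.02644 × 1.13333 × 5.015 = 62.6704 kN.

F ≈ 62.7 kN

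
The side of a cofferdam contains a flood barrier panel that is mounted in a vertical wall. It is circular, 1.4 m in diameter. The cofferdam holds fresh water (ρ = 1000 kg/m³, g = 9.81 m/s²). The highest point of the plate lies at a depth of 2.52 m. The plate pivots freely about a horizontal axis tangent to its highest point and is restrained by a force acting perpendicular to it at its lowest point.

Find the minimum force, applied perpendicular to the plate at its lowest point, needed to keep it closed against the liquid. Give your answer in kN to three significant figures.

P ≈ 25.6 kN

γ = ρg = 1000 × 9.81 = 9810 N/m³ = 9.81 kN/m³.
The centroid is at the centre, 0.7 m below the top of the plate, so the centroid depth is h_c = 2.52 + 0.7 = 3.22 m.
A = π(0.7)² = 1.53938 m².
Resultant F = γ·h_c·A = 9.81 × 3.22 × 1.53938 = 48.6262 kN.
I_c = πr⁴/4 = π × 0.7⁴/4 = 0.188574 m⁴.
Centre of pressure: y_p = y_c + I_c/(y_c·A) = 3.22 + 0.188574/(3.22 × 1.53938) = 3.22 + 0.0380435 = 3.25804 m along the plane.
The resultant acts 0.7 + 0.0380435 = 0.738043 m (along the plate) below the hinge at the top edge, so the moment about the hinge is M = F × 0.738043 = 48.6262 × 0.738043 = 35.8882 kN·m.
A normal force at the bottom, 1.4 m from the hinge, must supply this moment: P = 35.8882/1.4 = 25.6344 kN.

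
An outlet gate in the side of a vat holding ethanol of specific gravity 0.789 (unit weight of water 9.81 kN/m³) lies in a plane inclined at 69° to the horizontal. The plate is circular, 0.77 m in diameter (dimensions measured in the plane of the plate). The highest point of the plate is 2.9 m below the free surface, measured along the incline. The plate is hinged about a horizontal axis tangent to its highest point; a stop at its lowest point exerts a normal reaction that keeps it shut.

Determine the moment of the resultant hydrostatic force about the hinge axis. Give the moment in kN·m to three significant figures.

M ≈ 4.38 kN·m

γ = 0.789 × 9.81 = 7.74009 kN/m³.
Let θ = 69° be the plate's angle to the horizontal; measure y along the incline from where the plane meets the free surface. Vertical depth h = y·sinθ with sinθ = 0.933580.
The centroid is at the centre, 0.385 m below the top of the plate, so y_c = 2.9 + 0.385 = 3.285 m and h_c = 3.285 × 0.933580 = 3.06681 m.
A = π(0.385)² = 0.465663 m².
Resultant F = γ·h_c·A = 7.74009 × 3.06681 × 0.465663 = 11.0536 kN.
I_c = πr⁴/4 = π × 0.385⁴/4 = 0.0172557 m⁴.
Centre of pressure: y_p = y_c + I_c/(y_c·A) = 3.285 + 0.0172557/(3.285 × 0.465663) = 3.285 + 0.0112804 = 3.29628 m along the plane.
The resultant acts 0.385 + 0.0112804 = 0.39628 m (along the plate) below the hinge at the top edge, so the moment about the hinge is M = F × 0.39628 = 11.0536 × 0.39628 = 4.38032 kN·m.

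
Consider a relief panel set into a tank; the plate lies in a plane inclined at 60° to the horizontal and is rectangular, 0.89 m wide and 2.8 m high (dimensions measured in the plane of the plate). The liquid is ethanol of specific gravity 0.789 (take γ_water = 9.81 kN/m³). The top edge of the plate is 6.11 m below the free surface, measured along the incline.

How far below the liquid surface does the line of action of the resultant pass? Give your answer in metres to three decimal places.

h_p = 6.579 m

γ = 0.789 × 9.81 = 7.74009 kN/m³.
Let θ = 60° be the plate's angle to the horizontal; measure y along the incline from where the plane meets the free surface. Vertical depth h = y·sinθ with sinθ = 0.866025.
The centroid lies 2.8/2 = 1.4 m below the top edge, so y_c = 6.11 + 1.4 = 7.51 m and h_c = 7.51 × 0.866025 = 6.50385 m.
A = 0.89 × 2.8 = 2.492 m².
Resultant F = γ·h_c·A = 7.74009 × 6.50385 × 2.492 = 125.448 kN.
I_c = b·h³/12 = 0.89 × 2.8³/12 = 1.62811 m⁴.
Centre of pressure: y_p = y_c + I_c/(y_c·A) = 7.51 + 1.62811/(7.51 × 2.492) = 7.51 + 0.0869953 = 7.597 m along the plane.
Vertically, h_p = y_p·sinθ = 7.597 × 0.866025 = 6.57919 m.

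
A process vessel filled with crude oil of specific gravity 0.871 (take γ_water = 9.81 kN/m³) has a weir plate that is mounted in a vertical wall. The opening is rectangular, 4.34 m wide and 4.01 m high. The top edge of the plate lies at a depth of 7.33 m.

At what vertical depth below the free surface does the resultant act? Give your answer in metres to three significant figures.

γ = 0.871 × 9.81 = 8.54451 kN/m³.
The centroid lies 4.01/2 = 2.005 m below the top edge, so the centroid depth is h_c = 7.33 + 2.005 = 9.335 m.
A = 4.34 × 4.01 = 17.4034 m².
Resultant F = γ·h_c·A = 8.54451 × 9.335 × 17.4034 = 1388.15 kN.
I_c = b·h³/12 = 4.34 × 4.01³/12 = 23.3207 m⁴.
Centre of pressure: y_p = y_c + I_c/(y_c·A) = 9.335 + 23.3207/(9.335 × 17.4034) = 9.335 + 0.143547 = 9.47855 m along the plane.

h_p = 9.48 m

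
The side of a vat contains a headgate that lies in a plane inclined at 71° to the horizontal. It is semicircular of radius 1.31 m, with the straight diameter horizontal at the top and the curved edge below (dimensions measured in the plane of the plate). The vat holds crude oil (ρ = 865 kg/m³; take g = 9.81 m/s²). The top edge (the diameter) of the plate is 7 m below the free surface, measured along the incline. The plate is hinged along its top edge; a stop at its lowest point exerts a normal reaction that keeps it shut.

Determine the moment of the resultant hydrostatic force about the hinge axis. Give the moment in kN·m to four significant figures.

γ = ρg = 865 × 9.81 / 1000 = 8.48565 kN/m³.
Let θ = 71° be the plate's angle to the horizontal; measure y along the incline from where the plane meets the free surface. Vertical depth h = y·sinθ with sinθ = 0.945519.
The centroid of a semicircle lies 4r/(3π) = 0.555981 m from the diameter, here below the top edge, so y_c = 7 + 0.555981 = 7.55598 m and h_c = 7.55598 × 0.945519 = 7.14432 m.
A = πr²/2 = π × 1.31²/2 = 2.69564 m².
Resultant F = γ·h_c·A = 8.48565 × 7.14432 × 2.69564 = 163.421 kN.
I_c = (π/8 − 8/(9π))·r⁴ = 0.109757 × 1.31⁴ = 0.323234 m⁴.
Centre of pressure: y_p = y_c + I_c/(y_c·A) = 7.55598 + 0.323234/(7.55598 × 2.69564) = 7.55598 + 0.0158695 = 7.57185 m along the plane.
The resultant acts 0.555981 + 0.0158695 = 0.57185 m (along the plate) below the hinge at the top edge, so the moment about the hinge is M = F × 0.57185 = 163.421 × 0.57185 = 93.4523 kN·m.

M ≈ 93.45 kN·m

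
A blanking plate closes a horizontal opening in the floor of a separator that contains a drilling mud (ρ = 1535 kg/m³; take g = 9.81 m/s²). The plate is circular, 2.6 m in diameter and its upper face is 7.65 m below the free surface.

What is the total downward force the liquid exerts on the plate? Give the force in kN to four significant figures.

F ≈ 611.6 kN

γ = ρg = 1535 × 9.81 / 1000 = 15.05835 kN/m³.
The plate is horizontal, so pressure is uniform at p = γ·h = 15.05835 × 7.65 = 115.196 kN/m².
A = π(1.3)² = 5.30929 m².
F = p·A = 115.196 × 5.30929 = 611.609 kN.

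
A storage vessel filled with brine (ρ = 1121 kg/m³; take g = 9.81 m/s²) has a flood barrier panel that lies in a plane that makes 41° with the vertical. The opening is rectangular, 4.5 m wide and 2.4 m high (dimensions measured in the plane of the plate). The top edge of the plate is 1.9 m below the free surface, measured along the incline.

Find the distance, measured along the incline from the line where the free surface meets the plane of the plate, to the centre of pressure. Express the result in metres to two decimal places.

γ = ρg = 1121 × 9.81 / 1000 = 10.99701 kN/m³.
The plate makes 41° with the vertical, i.e. θ = 90° − 41° = 49° to the horizontal. Measuring y along the incline from the free-surface line, vertical depth h = y·sinθ with sinθ = 0.754710.
The centroid lies 2.4/2 = 1.2 m below the top edge, so y_c = 1.9 + 1.2 = 3.1 m and h_c = 3.1 × 0.754710 = 2.3396 m.
A = 4.5 × 2.4 = 10.8 m².
Resultant F = γ·h_c·A = 10.99701 × 2.3396 × 10.8 = 277.869 kN.
I_c = b·h³/12 = 4.5 × 2.4³/12 = 5.184 m⁴.
Centre of pressure: y_p = y_c + I_c/(y_c·A) = 3.1 + 5.184/(3.1 × 10.8) = 3.1 + 0.154839 = 3.25484 m along the plane.

y_p = 3.25 m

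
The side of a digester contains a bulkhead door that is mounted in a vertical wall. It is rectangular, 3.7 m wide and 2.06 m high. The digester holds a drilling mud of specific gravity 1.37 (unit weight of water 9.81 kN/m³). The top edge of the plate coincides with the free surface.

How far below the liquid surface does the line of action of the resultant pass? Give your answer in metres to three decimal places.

h_p = 1.373 m

γ = 1.37 × 9.81 = 13.4397 kN/m³.
The centroid lies 2.06/2 = 1.03 m below the top edge, so the centroid depth is h_c = 1.03 m.
A = 3.7 × 2.06 = 7.622 m².
Resultant F = γ·h_c·A = 13.4397 × 1.03 × 7.622 = 105.511 kN.
I_c = b·h³/12 = 3.7 × 2.06³/12 = 2.69539 m⁴.
Centre of pressure: y_p = y_c + I_c/(y_c·A) = 1.03 + 2.69539/(1.03 × 7.622) = 1.03 + 0.343333 = 1.37333 m along the plane.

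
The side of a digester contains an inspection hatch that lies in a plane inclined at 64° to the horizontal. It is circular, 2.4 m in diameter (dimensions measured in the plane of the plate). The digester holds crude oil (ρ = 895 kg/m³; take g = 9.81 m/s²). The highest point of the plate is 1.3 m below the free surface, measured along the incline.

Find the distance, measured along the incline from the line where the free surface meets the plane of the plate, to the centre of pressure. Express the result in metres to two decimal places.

γ = ρg = 895 × 9.81 / 1000 = 8.77995 kN/m³.
Let θ = 64° be the plate's angle to the horizontal; measure y along the incline from where the plane meets the free surface. Vertical depth h = y·sinθ with sinθ = 0.898794.
The centroid is at the centre, 1.2 m below the top of the plate, so y_c = 1.3 + 1.2 = 2.5 m and h_c = 2.5 × 0.898794 = 2.24699 m.
A = π(1.2)² = 4.52389 m².
Resultant F = γ·h_c·A = 8.77995 × 2.24699 × 4.52389 = 89.2494 kN.
I_c = πr⁴/4 = π × 1.2⁴/4 = 1.6286 m⁴.
Centre of pressure: y_p = y_c + I_c/(y_c·A) = 2.5 + 1.6286/(2.5 × 4.52389) = 2.5 + 0.144 = 2.644 m along the plane.

y_p = 2.64 m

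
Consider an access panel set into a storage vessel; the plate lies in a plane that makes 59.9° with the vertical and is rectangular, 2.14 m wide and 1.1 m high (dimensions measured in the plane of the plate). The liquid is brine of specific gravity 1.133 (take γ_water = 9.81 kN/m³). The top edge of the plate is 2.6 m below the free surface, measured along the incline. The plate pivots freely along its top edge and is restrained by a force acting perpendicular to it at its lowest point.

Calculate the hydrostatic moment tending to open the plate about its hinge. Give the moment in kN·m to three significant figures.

γ = 1.133 × 9.81 = 11.11473 kN/m³.
The plate makes 59.9° with the vertical, i.e. θ = 90° − 59.9° = 30.1° to the horizontal. Measuring y along the incline from the free-surface line, vertical depth h = y·sinθ with sinθ = 0.501511.
The centroid lies 1.1/2 = 0.55 m below the top edge, so y_c = 2.6 + 0.55 = 3.15 m and h_c = 3.15 × 0.501511 = 1.57976 m.
A = 2.14 × 1.1 = 2.354 m².
Resultant F = γ·h_c·A = 11.11473 × 1.57976 × 2.354 = 41.333 kN.
I_c = b·h³/12 = 2.14 × 1.1³/12 = 0.237362 m⁴.
Centre of pressure: y_p = y_c + I_c/(y_c·A) = 3.15 + 0.237362/(3.15 × 2.354) = 3.15 + 0.0320106 = 3.18201 m along the plane.
The resultant acts 0.55 + 0.0320106 = 0.582011 m (along the plate) below the hinge at the top edge, so the moment about the hinge is M = F × 0.582011 = 41.333 × 0.582011 = 24.0563 kN·m.

M ≈ 24.1 kN·m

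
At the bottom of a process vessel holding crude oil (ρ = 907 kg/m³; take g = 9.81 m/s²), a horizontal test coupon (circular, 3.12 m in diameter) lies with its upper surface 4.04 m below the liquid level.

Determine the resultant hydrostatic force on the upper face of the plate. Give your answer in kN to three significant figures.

γ = ρg = 907 × 9.81 / 1000 = 8.89767 kN/m³.
The plate is horizontal, so pressure is uniform at p = γ·h = 8.89767 × 4.04 = 35.9466 kN/m².
A = π(1.56)² = 7.64538 m².
F = p·A = 35.9466 × 7.64538 = 274.825 kN.

F ≈ 275 kN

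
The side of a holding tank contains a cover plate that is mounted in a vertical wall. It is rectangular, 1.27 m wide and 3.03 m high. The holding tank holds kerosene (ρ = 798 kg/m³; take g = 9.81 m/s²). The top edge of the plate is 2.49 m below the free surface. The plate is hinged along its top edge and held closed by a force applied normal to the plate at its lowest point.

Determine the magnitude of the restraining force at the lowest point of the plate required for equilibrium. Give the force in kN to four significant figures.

γ = ρg = 798 × 9.81 / 1000 = 7.82838 kN/m³.
The centroid lies 3.03/2 = 1.515 m below the top edge, so the centroid depth is h_c = 2.49 + 1.515 = 4.005 m.
A = 1.27 × 3.03 = 3.8481 m².
Resultant F = γ·h_c·A = 7.82838 × 4.005 × 3.8481 = 120.648 kN.
I_c = b·h³/12 = 1.27 × 3.03³/12 = 2.94409 m⁴.
Centre of pressure: y_p = y_c + I_c/(y_c·A) = 4.005 + 2.94409/(4.005 × 3.8481) = 4.005 + 0.19103 = 4.19603 m along the plane.
The resultant acts 1.515 + 0.19103 = 1.70603 m (along the plate) below the hinge at the top edge, so the moment about the hinge is M = F × 1.70603 = 120.648 × 1.70603 = 205.829 kN·m.
A normal force at the bottom, 3.03 m from the hinge, must supply this moment: P = 205.829/3.03 = 67.9304 kN.

P ≈ 67.93 kN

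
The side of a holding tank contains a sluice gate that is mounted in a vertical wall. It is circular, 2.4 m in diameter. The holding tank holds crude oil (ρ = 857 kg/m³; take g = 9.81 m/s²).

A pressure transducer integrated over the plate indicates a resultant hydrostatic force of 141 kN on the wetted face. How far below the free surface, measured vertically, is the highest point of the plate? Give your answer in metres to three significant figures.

γ = ρg = 857 × 9.81 / 1000 = 8.40717 kN/m³.
A = π(1.2)² = 4.52389 m².
From F = γ·h_c·A, the centroid depth is h_c = 141/(8.40717 × 4.52389) = 3.7073 m.
The centroid is at the centre, 1.2 m below the top of the plate, so the highest point sits at h_top = 3.7073 − 1.2 = 2.5073 m below the surface.

d_top ≈ 2.51 m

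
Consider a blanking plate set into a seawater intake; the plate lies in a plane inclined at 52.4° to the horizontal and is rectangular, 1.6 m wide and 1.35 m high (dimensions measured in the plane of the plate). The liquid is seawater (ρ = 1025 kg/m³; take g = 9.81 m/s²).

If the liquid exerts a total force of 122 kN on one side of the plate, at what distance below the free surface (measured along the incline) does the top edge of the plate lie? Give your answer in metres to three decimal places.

γ = ρg = 1025 × 9.81 / 1000 = 10.05525 kN/m³.
A = 1.6 × 1.35 = 2.16 m².
From F = γ·h_c·A, the centroid depth is h_c = 122/(10.05525 × 2.16) = 5.61711 m.
Let θ = 52.4° be the plate's angle to the horizontal; measure y along the incline from where the plane meets the free surface. Vertical depth h = y·sinθ with sinθ = 0.792290.
Along the incline, y_c = h_c/sinθ = 5.61711/0.792290 = 7.08971 m.
The centroid lies 1.35/2 = 0.675 m below the top edge, so the top edge sits at y_top = 7.08971 − 0.675 = 6.41471 m along the incline.

y_top ≈ 6.415 m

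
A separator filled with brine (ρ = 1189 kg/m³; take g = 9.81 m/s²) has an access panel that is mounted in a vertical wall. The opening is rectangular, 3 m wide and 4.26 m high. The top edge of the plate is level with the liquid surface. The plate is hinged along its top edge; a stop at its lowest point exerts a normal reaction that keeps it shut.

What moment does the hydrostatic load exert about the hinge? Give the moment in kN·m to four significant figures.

M ≈ 901.7 kN·m

γ = ρg = 1189 × 9.81 / 1000 = 11.66409 kN/m³.
The centroid lies 4.26/2 = 2.13 m below the top edge, so the centroid depth is h_c = 2.13 m.
A = 3 × 4.26 = 12.78 m².
Resultant F = γ·h_c·A = 11.66409 × 2.13 × 12.78 = 317.513 kN.
I_c = b·h³/12 = 3 × 4.26³/12 = 19.3272 m⁴.
Centre of pressure: y_p = y_c + I_c/(y_c·A) = 2.13 + 19.3272/(2.13 × 12.78) = 2.13 + 0.71 = 2.84 m along the plane.
The resultant acts 2.13 + 0.71 = 2.84 m (along the plate) below the hinge at the top edge, so the moment about the hinge is M = F × 2.84 = 317.513 × 2.84 = 901.737 kN·m.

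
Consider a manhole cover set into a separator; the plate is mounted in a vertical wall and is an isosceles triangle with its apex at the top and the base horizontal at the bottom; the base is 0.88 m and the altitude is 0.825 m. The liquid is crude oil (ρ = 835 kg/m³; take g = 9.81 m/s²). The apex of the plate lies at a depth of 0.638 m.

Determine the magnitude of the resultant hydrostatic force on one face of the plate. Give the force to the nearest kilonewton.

γ = ρg = 835 × 9.81 / 1000 = 8.19135 kN/m³.
With the apex up, the centroid sits 2h/3 = 2 × 0.825/3 = 0.55 m below the apex, so the centroid depth is h_c = 0.638 + 0.55 = 1.188 m.
A = ½ × 0.88 × 0.825 = 0.363 m².
Resultant F = γ·h_c·A = 8.19135 × 1.188 × 0.363 = 3.53247 kN.

F ≈ 4 kN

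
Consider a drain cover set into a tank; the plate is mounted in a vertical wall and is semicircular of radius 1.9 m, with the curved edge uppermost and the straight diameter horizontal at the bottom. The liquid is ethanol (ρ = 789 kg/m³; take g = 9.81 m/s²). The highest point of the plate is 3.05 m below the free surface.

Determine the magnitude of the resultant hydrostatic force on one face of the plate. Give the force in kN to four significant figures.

F ≈ 181.9 kN

γ = ρg = 789 × 9.81 / 1000 = 7.74009 kN/m³.
The centroid lies 4r/(3π) = 0.806385 m above the diameter, so r − 4r/(3π) = 1.9 − 0.806385 = 1.09361 m below the topmost point, so the centroid depth is h_c = 3.05 + 1.09361 = 4.14361 m.
A = πr²/2 = π × 1.9²/2 = 5.67057 m².
Resultant F = γ·h_c·A = 7.74009 × 4.14361 × 5.67057 = 181.866 kN.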